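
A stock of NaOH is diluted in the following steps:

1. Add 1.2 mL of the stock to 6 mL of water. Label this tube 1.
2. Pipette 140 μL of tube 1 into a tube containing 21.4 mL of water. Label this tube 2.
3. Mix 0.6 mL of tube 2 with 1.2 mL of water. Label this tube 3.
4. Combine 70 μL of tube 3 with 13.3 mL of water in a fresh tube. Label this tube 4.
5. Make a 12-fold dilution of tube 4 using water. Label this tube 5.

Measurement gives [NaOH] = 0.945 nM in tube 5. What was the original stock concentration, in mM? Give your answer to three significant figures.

Step 1: 1.2 mL + 6 mL = 7.2 mL total → factor 7.2/1.2 = 6
Step 2: 140 μL + 21.4 mL = 21540 μL total → factor 21540/140 = 153.86
Step 3: 0.6 mL + 1.2 mL = 1.8 mL total → factor 1.8/0.6 = 3
Step 4: 70 μL + 13.3 mL = 13370 μL total → factor 13370/70 = 191
Step 5: 12-fold → factor 12
Overall dilution factor = 6 × 153.86 × 3 × 191 × 12 = 6.3475 × 10^6
Stock = 0.945 nM × 6.3475 × 10^6 = 5.998 × 10^6 nM = 6.00 mM

6.00 mM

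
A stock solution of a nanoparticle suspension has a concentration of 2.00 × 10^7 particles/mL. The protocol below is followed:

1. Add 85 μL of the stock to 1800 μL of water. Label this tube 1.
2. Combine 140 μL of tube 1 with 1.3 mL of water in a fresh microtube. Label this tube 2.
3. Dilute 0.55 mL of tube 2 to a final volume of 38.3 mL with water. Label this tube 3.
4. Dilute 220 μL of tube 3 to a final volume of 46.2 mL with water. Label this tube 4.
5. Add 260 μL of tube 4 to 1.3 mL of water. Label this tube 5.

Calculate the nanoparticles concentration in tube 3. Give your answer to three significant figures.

Step 1: 85 μL + 1800 μL = 1885 μL total → factor 1885/85 = 22.176
Step 2: 140 μL + 1.3 mL = 1440 μL total → factor 1440/140 = 10.286
Step 3: 0.55 mL brought to 38.3 mL → factor 38.3/0.55 = 69.636
Dilution factor through tube 3 = 22.176 × 10.286 × 69.636 = 15884
[tube 3] = 2.00 × 10^7 particles/mL / 15884 = 1.26 × 10^3 particles/mL

1.26 × 10^3 particles/mL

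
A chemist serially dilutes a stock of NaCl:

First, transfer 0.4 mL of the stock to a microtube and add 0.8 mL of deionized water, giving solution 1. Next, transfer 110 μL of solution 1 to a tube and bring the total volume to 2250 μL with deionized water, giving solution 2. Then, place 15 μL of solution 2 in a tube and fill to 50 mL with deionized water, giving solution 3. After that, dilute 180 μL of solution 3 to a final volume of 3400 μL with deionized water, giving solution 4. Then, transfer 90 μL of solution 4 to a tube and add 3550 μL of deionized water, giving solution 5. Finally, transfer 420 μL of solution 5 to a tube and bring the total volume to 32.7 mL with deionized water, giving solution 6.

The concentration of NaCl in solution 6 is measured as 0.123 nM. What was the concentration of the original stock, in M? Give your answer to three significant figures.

1.50 M

Step 1: 0.4 mL + 0.8 mL = 1.2 mL total → factor 1.2/0.4 = 3
Step 2: 110 μL brought to 2250 μL → factor 2250/110 = 20.455
Step 3: 15 μL brought to 50 mL → factor 50000/15 = 3333.3
Step 4: 180 μL brought to 3400 μL → factor 3400/180 = 18.889
Step 5: 90 μL + 3550 μL = 3640 μL total → factor 3640/90 = 40.444
Step 6: 420 μL brought to 32.7 mL → factor 32700/420 = 77.857
Overall dilution factor = 3 × 20.455 × 3333.3 × 18.889 × 40.444 × 77.857 = 1.2166 × 10^10
Stock = 0.123 nM × 1.2166 × 10^10 = 1.496 × 10^9 nM = 1.50 M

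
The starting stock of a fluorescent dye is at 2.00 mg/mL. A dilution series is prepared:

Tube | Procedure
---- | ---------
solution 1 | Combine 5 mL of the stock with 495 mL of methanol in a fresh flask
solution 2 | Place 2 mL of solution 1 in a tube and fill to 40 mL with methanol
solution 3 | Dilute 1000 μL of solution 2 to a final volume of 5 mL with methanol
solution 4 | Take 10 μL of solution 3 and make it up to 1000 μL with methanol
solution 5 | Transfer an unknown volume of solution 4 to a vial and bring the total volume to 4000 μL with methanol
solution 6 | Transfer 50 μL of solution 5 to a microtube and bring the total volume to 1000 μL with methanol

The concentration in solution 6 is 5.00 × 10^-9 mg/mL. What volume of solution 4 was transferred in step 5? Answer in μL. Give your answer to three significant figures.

200 μL

Step 1: 5 mL + 495 mL = 500 mL total → factor 500/5 = 100
Step 2: 2 mL brought to 40 mL → factor 40/2 = 20
Step 3: 1000 μL brought to 5 mL → factor 5000/1000 = 5
Step 4: 10 μL brought to 1000 μL → factor 1000/10 = 100
Step 5: v brought to 4000 μL → factor = 4000 μL/v
Step 6: 50 μL brought to 1000 μL → factor 1000/50 = 20
Product of known-step factors = 2 × 10^7
Overall factor = 2.00 mg/mL / (5.00 × 10^-9 mg/mL) = 4 × 10^8
Step-5 factor = 4 × 10^8 / 2 × 10^7 = 20
v = 4000 μL / 20 = 200 μL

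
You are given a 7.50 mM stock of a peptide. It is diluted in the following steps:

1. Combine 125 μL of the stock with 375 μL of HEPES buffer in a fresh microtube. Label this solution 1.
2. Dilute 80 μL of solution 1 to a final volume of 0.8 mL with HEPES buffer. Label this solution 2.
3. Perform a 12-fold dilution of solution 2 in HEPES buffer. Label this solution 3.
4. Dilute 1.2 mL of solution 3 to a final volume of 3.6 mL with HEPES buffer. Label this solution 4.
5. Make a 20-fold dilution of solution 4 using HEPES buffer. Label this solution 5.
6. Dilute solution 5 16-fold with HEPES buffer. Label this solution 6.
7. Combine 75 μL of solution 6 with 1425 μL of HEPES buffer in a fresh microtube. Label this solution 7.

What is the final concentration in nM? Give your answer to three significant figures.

0.814 nM

Step 1: 125 μL + 375 μL = 500 μL total → factor 500/125 = 4
Step 2: 80 μL brought to 0.8 mL → factor 800/80 = 10
Step 3: 12-fold → factor 12
Step 4: 1.2 mL brought to 3.6 mL → factor 3.6/1.2 = 3
Step 5: 20-fold → factor 20
Step 6: 16-fold → factor 16
Step 7: 75 μL + 1425 μL = 1500 μL total → factor 1500/75 = 20
Overall dilution factor = 4 × 10 × 12 × 3 × 20 × 16 × 20 = 9.216 × 10^6
Final = 7.50 mM / 9.216 × 10^6 = 8.138 × 10^-7 mM = 0.814 nM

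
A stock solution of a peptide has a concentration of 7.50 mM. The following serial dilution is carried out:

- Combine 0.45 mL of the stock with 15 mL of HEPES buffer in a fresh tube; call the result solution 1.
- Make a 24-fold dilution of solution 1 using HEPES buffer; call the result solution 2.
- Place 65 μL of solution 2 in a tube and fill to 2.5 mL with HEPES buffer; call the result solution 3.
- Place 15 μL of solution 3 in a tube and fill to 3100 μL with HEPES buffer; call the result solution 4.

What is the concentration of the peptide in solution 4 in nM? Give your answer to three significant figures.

1.15 nM

Step 1: 0.45 mL + 15 mL = 15.45 mL total → factor 15.45/0.45 = 34.333
Step 2: 24-fold → factor 24
Step 3: 65 μL brought to 2.5 mL → factor 2500/65 = 38.462
Step 4: 15 μL brought to 3100 μL → factor 3100/15 = 206.67
Overall dilution factor = 34.333 × 24 × 38.462 × 206.67 = 6.5497 × 10^6
Final = 7.50 mM / 6.5497 × 10^6 = 1.145 × 10^-6 mM = 1.15 nM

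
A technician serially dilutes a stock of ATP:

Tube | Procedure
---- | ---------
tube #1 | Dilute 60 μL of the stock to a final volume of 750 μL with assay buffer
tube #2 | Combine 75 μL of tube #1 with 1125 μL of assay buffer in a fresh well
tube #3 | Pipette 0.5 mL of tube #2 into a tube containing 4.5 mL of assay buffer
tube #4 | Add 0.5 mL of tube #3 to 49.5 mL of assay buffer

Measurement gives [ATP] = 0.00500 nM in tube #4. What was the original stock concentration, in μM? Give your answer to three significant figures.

Step 1: 60 μL brought to 750 μL → factor 750/60 = 12.5
Step 2: 75 μL + 1125 μL = 1200 μL total → factor 1200/75 = 16
Step 3: 0.5 mL + 4.5 mL = 5 mL total → factor 5/0.5 = 10
Step 4: 0.5 mL + 49.5 mL = 50 mL total → factor 50/0.5 = 100
Overall dilution factor = 12.5 × 16 × 10 × 100 = 2 × 10^5
Stock = 0.00500 nM × 2 × 10^5 = 1000 nM = 1.00 μM

1.00 μM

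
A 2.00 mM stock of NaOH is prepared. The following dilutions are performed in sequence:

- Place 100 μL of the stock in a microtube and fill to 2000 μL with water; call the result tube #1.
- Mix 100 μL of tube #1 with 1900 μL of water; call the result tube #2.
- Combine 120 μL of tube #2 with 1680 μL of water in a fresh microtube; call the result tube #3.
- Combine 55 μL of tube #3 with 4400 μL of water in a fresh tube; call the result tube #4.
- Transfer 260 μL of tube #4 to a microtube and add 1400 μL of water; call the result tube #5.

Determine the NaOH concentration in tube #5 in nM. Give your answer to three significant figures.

Step 1: 100 μL brought to 2000 μL → factor 2000/100 = 20
Step 2: 100 μL + 1900 μL = 2000 μL total → factor 2000/100 = 20
Step 3: 120 μL + 1680 μL = 1800 μL total → factor 1800/120 = 15
Step 4: 55 μL + 4400 μL = 4455 μL total → factor 4455/55 = 81
Step 5: 260 μL + 1400 μL = 1660 μL total → factor 1660/260 = 6.3846
Overall dilution factor = 20 × 20 × 15 × 81 × 6.3846 = 3.1029 × 10^6
Final = 2.00 mM / 3.1029 × 10^6 = 6.446 × 10^-7 mM = 0.645 nM

0.645 nM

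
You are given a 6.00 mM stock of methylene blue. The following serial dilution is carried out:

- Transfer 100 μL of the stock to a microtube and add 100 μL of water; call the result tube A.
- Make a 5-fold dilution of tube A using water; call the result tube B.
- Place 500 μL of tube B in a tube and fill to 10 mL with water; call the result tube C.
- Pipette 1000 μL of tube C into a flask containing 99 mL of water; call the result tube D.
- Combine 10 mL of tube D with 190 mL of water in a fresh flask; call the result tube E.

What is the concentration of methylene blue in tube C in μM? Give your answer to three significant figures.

Step 1: 100 μL + 100 μL = 200 μL total → factor 200/100 = 2
Step 2: 5-fold → factor 5
Step 3: 500 μL brought to 10 mL → factor 10000/500 = 20
Dilution factor through tube C = 2 × 5 × 20 = 200
[tube C] = 6.00 mM / 200 = 0.03000 mM = 30.0 μM

30.0 μM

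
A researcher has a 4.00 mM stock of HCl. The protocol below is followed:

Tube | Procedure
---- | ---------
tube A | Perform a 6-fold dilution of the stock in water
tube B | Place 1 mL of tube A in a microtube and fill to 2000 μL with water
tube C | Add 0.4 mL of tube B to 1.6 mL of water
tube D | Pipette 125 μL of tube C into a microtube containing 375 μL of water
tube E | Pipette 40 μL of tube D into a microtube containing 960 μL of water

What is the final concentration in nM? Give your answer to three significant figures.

Step 1: 6-fold → factor 6
Step 2: 1 mL brought to 2000 μL → factor 2/1 = 2
Step 3: 0.4 mL + 1.6 mL = 2 mL total → factor 2/0.4 = 5
Step 4: 125 μL + 375 μL = 500 μL total → factor 500/125 = 4
Step 5: 40 μL + 960 μL = 1000 μL total → factor 1000/40 = 25
Overall dilution factor = 6 × 2 × 5 × 4 × 25 = 6000
Final = 4.00 mM / 6000 = 0.0006667 mM = 667 nM

667 nM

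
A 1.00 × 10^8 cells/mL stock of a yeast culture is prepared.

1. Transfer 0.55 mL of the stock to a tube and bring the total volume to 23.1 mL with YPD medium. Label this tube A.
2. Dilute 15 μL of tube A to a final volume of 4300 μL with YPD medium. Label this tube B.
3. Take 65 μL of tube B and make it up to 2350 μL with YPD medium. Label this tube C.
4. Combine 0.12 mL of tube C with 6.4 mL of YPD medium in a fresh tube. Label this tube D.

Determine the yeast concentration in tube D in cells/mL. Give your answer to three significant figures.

4.23 cells/mL

Step 1: 0.55 mL brought to 23.1 mL → factor 23.1/0.55 = 42
Step 2: 15 μL brought to 4300 μL → factor 4300/15 = 286.67
Step 3: 65 μL brought to 2350 μL → factor 2350/65 = 36.154
Step 4: 0.12 mL + 6.4 mL = 6.52 mL total → factor 6.52/0.12 = 54.333
Overall dilution factor = 42 × 286.67 × 36.154 × 54.333 = 2.3651 × 10^7
Final = 1.00 × 10^8 cells/mL / 2.3651 × 10^7 = 4.23 cells/mL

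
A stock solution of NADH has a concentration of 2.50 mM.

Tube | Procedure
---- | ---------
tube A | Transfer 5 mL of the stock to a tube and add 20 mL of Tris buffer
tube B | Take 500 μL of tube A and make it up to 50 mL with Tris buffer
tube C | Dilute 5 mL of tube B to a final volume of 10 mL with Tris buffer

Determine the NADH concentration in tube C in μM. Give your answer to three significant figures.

Step 1: 5 mL + 20 mL = 25 mL total → factor 25/5 = 5
Step 2: 500 μL brought to 50 mL → factor 50000/500 = 100
Step 3: 5 mL brought to 10 mL → factor 10/5 = 2
Overall dilution factor = 5 × 100 × 2 = 1000
Final = 2.50 mM / 1000 = 0.002500 mM = 2.50 μM

2.50 μM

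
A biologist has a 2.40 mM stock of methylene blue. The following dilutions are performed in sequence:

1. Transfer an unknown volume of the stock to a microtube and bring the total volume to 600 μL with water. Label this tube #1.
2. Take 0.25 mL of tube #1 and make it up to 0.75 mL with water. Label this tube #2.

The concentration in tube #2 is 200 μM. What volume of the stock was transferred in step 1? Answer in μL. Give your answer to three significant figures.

150 μL

Step 1: v brought to 600 μL → factor = 600 μL/v
Step 2: 0.25 mL brought to 0.75 mL → factor 0.75/0.25 = 3
Product of known-step factors = 3
Overall factor = 2.40 mM / (200 μM) = 12
Step-1 factor = 12 / 3 = 4
v = 600 μL / 4 = 150 μL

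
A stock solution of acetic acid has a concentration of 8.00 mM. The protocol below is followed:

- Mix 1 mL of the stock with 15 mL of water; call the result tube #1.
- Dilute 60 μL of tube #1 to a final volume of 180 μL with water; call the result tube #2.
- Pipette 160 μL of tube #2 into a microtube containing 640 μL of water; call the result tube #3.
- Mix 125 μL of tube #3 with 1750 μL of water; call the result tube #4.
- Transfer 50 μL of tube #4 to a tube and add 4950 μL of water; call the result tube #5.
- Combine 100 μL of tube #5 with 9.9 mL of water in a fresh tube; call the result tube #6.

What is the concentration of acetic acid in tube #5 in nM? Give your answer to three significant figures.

22.2 nM

Step 1: 1 mL + 15 mL = 16 mL total → factor 16/1 = 16
Step 2: 60 μL brought to 180 μL → factor 180/60 = 3
Step 3: 160 μL + 640 μL = 800 μL total → factor 800/160 = 5
Step 4: 125 μL + 1750 μL = 1875 μL total → factor 1875/125 = 15
Step 5: 50 μL + 4950 μL = 5000 μL total → factor 5000/50 = 100
Dilution factor through tube #5 = 16 × 3 × 5 × 15 × 100 = 3.6 × 10^5
[tube #5] = 8.00 mM / 3.6 × 10^5 = 2.222 × 10^-5 mM = 22.2 nM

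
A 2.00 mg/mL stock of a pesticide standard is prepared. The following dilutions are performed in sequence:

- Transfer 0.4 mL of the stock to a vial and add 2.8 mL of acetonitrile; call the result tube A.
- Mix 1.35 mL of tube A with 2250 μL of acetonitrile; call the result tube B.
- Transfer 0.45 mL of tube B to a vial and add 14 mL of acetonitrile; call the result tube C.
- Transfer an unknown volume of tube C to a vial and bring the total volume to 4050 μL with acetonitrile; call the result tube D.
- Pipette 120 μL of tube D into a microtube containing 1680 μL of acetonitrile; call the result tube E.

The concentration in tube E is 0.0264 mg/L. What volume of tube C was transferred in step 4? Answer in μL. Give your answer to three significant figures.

549 μL

Step 1: 0.4 mL + 2.8 mL = 3.2 mL total → factor 3.2/0.4 = 8
Step 2: 1.35 mL + 2250 μL = 3.6 mL total → factor 3.6/1.35 = 2.6667
Step 3: 0.45 mL + 14 mL = 14.45 mL total → factor 14.45/0.45 = 32.111
Step 4: v brought to 4050 μL → factor = 4050 μL/v
Step 5: 120 μL + 1680 μL = 1800 μL total → factor 1800/120 = 15
Product of known-step factors = 10276
Overall factor = 2.00 mg/mL / (0.0264 mg/L) = 75758
Step-4 factor = 75758 / 10276 = 7.3726
v = 4050 μL / 7.3726 = 549 μL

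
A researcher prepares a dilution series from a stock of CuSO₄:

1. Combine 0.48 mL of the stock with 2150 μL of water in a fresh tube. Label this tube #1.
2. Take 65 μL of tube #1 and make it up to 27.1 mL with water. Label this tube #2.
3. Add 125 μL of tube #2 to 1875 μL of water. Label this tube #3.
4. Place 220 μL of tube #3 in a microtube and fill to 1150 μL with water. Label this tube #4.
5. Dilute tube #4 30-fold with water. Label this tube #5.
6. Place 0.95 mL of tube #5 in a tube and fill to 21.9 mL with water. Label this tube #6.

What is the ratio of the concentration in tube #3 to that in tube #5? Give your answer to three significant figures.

157

Step 1: 0.48 mL + 2150 μL = 2.63 mL total → factor 2.63/0.48 = 5.4792
Step 2: 65 μL brought to 27.1 mL → factor 27100/65 = 416.92
Step 3: 125 μL + 1875 μL = 2000 μL total → factor 2000/125 = 16
Step 4: 220 μL brought to 1150 μL → factor 1150/220 = 5.2273
Step 5: 30-fold → factor 30
Dilution factor to tube #3 = 36550; to tube #5 = 5.7317 × 10^6
[tube #3]/[tube #5] = (factor to tube #5)/(factor to tube #3) = 5.7317 × 10^6/36550 = 157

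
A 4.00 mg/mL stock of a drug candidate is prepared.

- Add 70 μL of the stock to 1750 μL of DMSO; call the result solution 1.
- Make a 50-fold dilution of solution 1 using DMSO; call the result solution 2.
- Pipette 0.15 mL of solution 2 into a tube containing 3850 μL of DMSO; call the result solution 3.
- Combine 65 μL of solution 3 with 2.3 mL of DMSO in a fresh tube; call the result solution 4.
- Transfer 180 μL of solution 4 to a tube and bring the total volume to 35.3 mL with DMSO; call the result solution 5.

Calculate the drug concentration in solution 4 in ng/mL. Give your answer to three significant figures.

3.17 ng/mL

Step 1: 70 μL + 1750 μL = 1820 μL total → factor 1820/70 = 26
Step 2: 50-fold → factor 50
Step 3: 0.15 mL + 3850 μL = 4 mL total → factor 4/0.15 = 26.667
Step 4: 65 μL + 2.3 mL = 2365 μL total → factor 2365/65 = 36.385
Dilution factor through solution 4 = 26 × 50 × 26.667 × 36.385 = 1.2613 × 10^6
[solution 4] = 4.00 mg/mL / 1.2613 × 10^6 = 3.171 × 10^-6 mg/mL = 3.17 ng/mL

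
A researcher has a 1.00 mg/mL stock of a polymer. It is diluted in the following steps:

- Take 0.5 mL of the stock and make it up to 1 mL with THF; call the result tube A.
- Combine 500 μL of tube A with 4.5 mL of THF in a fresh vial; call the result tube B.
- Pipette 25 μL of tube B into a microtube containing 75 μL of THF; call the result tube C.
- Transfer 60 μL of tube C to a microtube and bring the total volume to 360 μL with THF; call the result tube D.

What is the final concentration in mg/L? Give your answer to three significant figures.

2.08 mg/L

Step 1: 0.5 mL brought to 1 mL → factor 1/0.5 = 2
Step 2: 500 μL + 4.5 mL = 5000 μL total → factor 5000/500 = 10
Step 3: 25 μL + 75 μL = 100 μL total → factor 100/25 = 4
Step 4: 60 μL brought to 360 μL → factor 360/60 = 6
Overall dilution factor = 2 × 10 × 4 × 6 = 480
Final = 1.00 mg/mL / 480 = 0.002083 mg/mL = 2.08 mg/L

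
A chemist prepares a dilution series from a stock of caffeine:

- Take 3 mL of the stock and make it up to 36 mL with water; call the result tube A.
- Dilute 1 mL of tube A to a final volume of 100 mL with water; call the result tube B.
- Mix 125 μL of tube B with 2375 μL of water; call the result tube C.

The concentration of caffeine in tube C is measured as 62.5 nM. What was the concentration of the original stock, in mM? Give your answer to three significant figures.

Step 1: 3 mL brought to 36 mL → factor 36/3 = 12
Step 2: 1 mL brought to 100 mL → factor 100/1 = 100
Step 3: 125 μL + 2375 μL = 2500 μL total → factor 2500/125 = 20
Overall dilution factor = 12 × 100 × 20 = 24000
Stock = 62.5 nM × 24000 = 1.500 × 10^6 nM = 1.50 mM

1.50 mM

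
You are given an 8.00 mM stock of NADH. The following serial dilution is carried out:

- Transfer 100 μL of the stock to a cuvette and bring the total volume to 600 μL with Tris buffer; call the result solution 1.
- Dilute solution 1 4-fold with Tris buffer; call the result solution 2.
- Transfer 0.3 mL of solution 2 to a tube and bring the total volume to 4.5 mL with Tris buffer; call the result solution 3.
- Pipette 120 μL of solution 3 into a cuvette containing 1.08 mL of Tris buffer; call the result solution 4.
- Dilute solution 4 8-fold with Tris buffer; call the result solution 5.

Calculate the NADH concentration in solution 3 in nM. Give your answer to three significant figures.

2.22 × 10^4 nM

Step 1: 100 μL brought to 600 μL → factor 600/100 = 6
Step 2: 4-fold → factor 4
Step 3: 0.3 mL brought to 4.5 mL → factor 4.5/0.3 = 15
Dilution factor through solution 3 = 6 × 4 × 15 = 360
[solution 3] = 8.00 mM / 360 = 0.02222 mM = 2.22 × 10^4 nM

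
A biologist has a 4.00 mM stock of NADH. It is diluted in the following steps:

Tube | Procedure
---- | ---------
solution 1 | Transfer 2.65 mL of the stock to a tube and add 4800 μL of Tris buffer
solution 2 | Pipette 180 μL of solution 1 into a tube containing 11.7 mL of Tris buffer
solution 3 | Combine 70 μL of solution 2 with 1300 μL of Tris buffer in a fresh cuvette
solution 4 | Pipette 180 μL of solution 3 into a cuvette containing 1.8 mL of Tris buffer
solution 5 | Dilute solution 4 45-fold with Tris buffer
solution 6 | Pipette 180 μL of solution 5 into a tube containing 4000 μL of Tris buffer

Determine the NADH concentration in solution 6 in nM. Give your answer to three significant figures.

Step 1: 2.65 mL + 4800 μL = 7.45 mL total → factor 7.45/2.65 = 2.8113
Step 2: 180 μL + 11.7 mL = 11880 μL total → factor 11880/180 = 66
Step 3: 70 μL + 1300 μL = 1370 μL total → factor 1370/70 = 19.571
Step 4: 180 μL + 1.8 mL = 1980 μL total → factor 1980/180 = 11
Step 5: 45-fold → factor 45
Step 6: 180 μL + 4000 μL = 4180 μL total → factor 4180/180 = 23.222
Overall dilution factor = 2.8113 × 66 × 19.571 × 11 × 45 × 23.222 = 4.1743 × 10^7
Final = 4.00 mM / 4.1743 × 10^7 = 9.582 × 10^-8 mM = 0.0958 nM

0.0958 nM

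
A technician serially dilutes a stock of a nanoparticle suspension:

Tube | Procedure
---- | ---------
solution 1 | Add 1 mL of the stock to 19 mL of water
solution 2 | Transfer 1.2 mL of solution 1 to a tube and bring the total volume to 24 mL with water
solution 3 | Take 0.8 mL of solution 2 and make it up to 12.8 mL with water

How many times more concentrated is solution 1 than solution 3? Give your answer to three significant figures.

320

Step 1: 1 mL + 19 mL = 20 mL total → factor 20/1 = 20
Step 2: 1.2 mL brought to 24 mL → factor 24/1.2 = 20
Step 3: 0.8 mL brought to 12.8 mL → factor 12.8/0.8 = 16
Dilution factor to solution 1 = 20; to solution 3 = 6400
[solution 1]/[solution 3] = (factor to solution 3)/(factor to solution 1) = 6400/20 = 320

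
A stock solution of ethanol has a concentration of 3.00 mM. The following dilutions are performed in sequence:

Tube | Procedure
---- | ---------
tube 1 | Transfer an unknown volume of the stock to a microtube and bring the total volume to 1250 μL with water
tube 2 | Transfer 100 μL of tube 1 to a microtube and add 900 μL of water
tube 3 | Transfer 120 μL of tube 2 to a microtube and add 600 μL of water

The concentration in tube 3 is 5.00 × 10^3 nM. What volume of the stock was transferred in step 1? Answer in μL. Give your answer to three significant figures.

Step 1: v brought to 1250 μL → factor = 1250 μL/v
Step 2: 100 μL + 900 μL = 1000 μL total → factor 1000/100 = 10
Step 3: 120 μL + 600 μL = 720 μL total → factor 720/120 = 6
Product of known-step factors = 60
Overall factor = 3.00 mM / (5.00 × 10^3 nM) = 600
Step-1 factor = 600 / 60 = 10
v = 1250 μL / 10 = 125 μL

125 μL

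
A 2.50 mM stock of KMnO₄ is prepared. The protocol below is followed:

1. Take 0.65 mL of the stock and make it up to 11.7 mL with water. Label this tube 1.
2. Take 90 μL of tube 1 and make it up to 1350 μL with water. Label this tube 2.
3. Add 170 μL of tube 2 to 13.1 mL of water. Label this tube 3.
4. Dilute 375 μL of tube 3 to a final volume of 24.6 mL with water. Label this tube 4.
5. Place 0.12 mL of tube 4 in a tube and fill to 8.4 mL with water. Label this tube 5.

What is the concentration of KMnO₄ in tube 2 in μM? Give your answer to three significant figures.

Step 1: 0.65 mL brought to 11.7 mL → factor 11.7/0.65 = 18
Step 2: 90 μL brought to 1350 μL → factor 1350/90 = 15
Dilution factor through tube 2 = 18 × 15 = 270
[tube 2] = 2.50 mM / 270 = 0.009259 mM = 9.26 μM

9.26 μM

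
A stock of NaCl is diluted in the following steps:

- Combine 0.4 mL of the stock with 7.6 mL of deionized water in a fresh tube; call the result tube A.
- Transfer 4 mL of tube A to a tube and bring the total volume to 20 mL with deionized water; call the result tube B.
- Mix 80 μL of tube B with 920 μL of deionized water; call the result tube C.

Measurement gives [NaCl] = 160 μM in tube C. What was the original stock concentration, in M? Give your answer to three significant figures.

0.200 M

Step 1: 0.4 mL + 7.6 mL = 8 mL total → factor 8/0.4 = 20
Step 2: 4 mL brought to 20 mL → factor 20/4 = 5
Step 3: 80 μL + 920 μL = 1000 μL total → factor 1000/80 = 12.5
Overall dilution factor = 20 × 5 × 12.5 = 1250
Stock = 160 μM × 1250 = 2.000 × 10^5 μM = 0.200 M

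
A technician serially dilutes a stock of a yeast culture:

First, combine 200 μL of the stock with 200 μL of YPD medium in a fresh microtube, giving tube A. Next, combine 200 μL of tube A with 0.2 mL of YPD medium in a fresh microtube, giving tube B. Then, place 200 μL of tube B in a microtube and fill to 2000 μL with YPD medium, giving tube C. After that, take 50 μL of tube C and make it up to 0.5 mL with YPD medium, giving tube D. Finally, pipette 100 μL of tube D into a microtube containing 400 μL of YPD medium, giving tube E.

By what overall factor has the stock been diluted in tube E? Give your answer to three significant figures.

Step 1: 200 μL + 200 μL = 400 μL total → factor 400/200 = 2
Step 2: 200 μL + 0.2 mL = 400 μL total → factor 400/200 = 2
Step 3: 200 μL brought to 2000 μL → factor 2000/200 = 10
Step 4: 50 μL brought to 0.5 mL → factor 500/50 = 10
Step 5: 100 μL + 400 μL = 500 μL total → factor 500/100 = 5
Overall dilution factor = 2 × 2 × 10 × 10 × 5 = 2000

2.00 × 10^3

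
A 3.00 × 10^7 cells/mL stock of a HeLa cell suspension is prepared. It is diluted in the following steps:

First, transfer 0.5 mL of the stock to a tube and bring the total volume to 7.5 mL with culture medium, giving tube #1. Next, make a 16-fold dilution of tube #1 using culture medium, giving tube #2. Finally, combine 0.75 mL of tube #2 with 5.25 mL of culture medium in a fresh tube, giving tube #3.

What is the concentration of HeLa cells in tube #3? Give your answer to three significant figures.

Step 1: 0.5 mL brought to 7.5 mL → factor 7.5/0.5 = 15
Step 2: 16-fold → factor 16
Step 3: 0.75 mL + 5.25 mL = 6 mL total → factor 6/0.75 = 8
Overall dilution factor = 15 × 16 × 8 = 1920
Final = 3.00 × 10^7 cells/mL / 1920 = 1.56 × 10^4 cells/mL

1.56 × 10^4 cells/mL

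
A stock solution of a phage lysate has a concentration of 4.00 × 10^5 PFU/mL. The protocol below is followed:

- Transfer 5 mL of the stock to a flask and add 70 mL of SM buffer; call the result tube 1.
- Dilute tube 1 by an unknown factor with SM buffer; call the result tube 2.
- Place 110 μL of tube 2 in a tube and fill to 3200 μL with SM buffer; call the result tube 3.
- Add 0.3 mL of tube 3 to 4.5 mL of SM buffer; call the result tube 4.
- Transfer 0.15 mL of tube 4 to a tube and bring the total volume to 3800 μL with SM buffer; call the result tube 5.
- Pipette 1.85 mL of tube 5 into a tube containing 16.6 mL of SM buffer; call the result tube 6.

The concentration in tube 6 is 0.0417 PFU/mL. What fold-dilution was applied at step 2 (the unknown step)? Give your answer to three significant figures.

Step 1: 5 mL + 70 mL = 75 mL total → factor 75/5 = 15
Step 2: unknown factor x
Step 3: 110 μL brought to 3200 μL → factor 3200/110 = 29.091
Step 4: 0.3 mL + 4.5 mL = 4.8 mL total → factor 4.8/0.3 = 16
Step 5: 0.15 mL brought to 3800 μL → factor 3.8/0.15 = 25.333
Step 6: 1.85 mL + 16.6 mL = 18.45 mL total → factor 18.45/1.85 = 9.973
Product of known-step factors = 1.7639 × 10^6
Overall factor = 4.00 × 10^5 PFU/mL / (0.0417 PFU/mL) = 9.5923 × 10^6
x = 9.5923 × 10^6 / 1.7639 × 10^6 = 5.44

5.44-fold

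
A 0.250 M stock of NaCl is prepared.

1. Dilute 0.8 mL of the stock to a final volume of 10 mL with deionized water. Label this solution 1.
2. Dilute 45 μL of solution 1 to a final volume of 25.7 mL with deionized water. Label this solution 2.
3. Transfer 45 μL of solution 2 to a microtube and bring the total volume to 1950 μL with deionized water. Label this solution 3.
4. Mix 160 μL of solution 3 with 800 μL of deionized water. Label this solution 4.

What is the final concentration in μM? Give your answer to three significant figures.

0.135 μM

Step 1: 0.8 mL brought to 10 mL → factor 10/0.8 = 12.5
Step 2: 45 μL brought to 25.7 mL → factor 25700/45 = 571.11
Step 3: 45 μL brought to 1950 μL → factor 1950/45 = 43.333
Step 4: 160 μL + 800 μL = 960 μL total → factor 960/160 = 6
Overall dilution factor = 12.5 × 571.11 × 43.333 × 6 = 1.8561 × 10^6
Final = 0.250 M / 1.8561 × 10^6 = 1.347 × 10^-7 M = 0.135 μM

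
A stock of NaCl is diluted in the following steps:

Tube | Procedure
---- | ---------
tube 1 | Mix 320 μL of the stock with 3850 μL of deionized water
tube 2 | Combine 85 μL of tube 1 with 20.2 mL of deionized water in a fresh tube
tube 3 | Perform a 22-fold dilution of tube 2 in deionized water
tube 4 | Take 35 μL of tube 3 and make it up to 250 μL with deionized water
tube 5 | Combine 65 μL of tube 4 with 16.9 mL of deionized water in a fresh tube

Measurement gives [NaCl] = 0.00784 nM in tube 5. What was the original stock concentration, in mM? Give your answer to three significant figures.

1.00 mM

Step 1: 320 μL + 3850 μL = 4170 μL total → factor 4170/320 = 13.031
Step 2: 85 μL + 20.2 mL = 20285 μL total → factor 20285/85 = 238.65
Step 3: 22-fold → factor 22
Step 4: 35 μL brought to 250 μL → factor 250/35 = 7.1429
Step 5: 65 μL + 16.9 mL = 16965 μL total → factor 16965/65 = 261
Overall dilution factor = 13.031 × 238.65 × 22 × 7.1429 × 261 = 1.2755 × 10^8
Stock = 0.00784 nM × 1.2755 × 10^8 = 1.000 × 10^6 nM = 1.00 mM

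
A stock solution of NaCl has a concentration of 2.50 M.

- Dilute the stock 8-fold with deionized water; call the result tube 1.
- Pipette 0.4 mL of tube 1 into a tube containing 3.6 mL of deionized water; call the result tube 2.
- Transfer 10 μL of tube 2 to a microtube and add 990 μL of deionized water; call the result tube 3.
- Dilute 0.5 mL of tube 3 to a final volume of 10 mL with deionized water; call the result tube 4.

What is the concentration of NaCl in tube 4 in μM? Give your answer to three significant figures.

Step 1: 8-fold → factor 8
Step 2: 0.4 mL + 3.6 mL = 4 mL total → factor 4/0.4 = 10
Step 3: 10 μL + 990 μL = 1000 μL total → factor 1000/10 = 100
Step 4: 0.5 mL brought to 10 mL → factor 10/0.5 = 20
Overall dilution factor = 8 × 10 × 100 × 20 = 1.6 × 10^5
Final = 2.50 M / 1.6 × 10^5 = 1.563 × 10^-5 M = 15.6 μM

15.6 μM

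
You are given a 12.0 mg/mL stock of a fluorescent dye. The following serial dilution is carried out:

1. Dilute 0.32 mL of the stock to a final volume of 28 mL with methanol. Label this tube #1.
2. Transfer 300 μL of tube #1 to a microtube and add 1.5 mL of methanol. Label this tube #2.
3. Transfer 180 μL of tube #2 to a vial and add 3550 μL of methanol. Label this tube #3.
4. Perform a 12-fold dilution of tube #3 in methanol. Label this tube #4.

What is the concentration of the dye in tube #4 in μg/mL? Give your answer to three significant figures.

0.0919 μg/mL

Step 1: 0.32 mL brought to 28 mL → factor 28/0.32 = 87.5
Step 2: 300 μL + 1.5 mL = 1800 μL total → factor 1800/300 = 6
Step 3: 180 μL + 3550 μL = 3730 μL total → factor 3730/180 = 20.722
Step 4: 12-fold → factor 12
Overall dilution factor = 87.5 × 6 × 20.722 × 12 = 1.3055 × 10^5
Final = 12.0 mg/mL / 1.3055 × 10^5 = 9.192 × 10^-5 mg/mL = 0.0919 μg/mL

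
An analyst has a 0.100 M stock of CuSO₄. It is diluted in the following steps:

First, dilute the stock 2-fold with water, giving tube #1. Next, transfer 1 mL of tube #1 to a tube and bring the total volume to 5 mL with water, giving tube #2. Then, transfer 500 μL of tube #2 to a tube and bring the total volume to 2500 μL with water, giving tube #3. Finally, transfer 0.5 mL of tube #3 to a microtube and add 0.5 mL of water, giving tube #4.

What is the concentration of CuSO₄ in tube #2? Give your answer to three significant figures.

Step 1: 2-fold → factor 2
Step 2: 1 mL brought to 5 mL → factor 5/1 = 5
Dilution factor through tube #2 = 2 × 5 = 10
[tube #2] = 0.100 M / 10 = 0.0100 M

0.0100 M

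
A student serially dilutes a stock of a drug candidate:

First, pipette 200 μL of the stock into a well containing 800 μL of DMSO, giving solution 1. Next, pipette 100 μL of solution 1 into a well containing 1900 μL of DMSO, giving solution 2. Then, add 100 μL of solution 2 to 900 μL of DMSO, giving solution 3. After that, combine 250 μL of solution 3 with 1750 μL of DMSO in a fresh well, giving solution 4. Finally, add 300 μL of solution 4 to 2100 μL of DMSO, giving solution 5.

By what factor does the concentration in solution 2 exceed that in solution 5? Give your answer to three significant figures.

Step 1: 200 μL + 800 μL = 1000 μL total → factor 1000/200 = 5
Step 2: 100 μL + 1900 μL = 2000 μL total → factor 2000/100 = 20
Step 3: 100 μL + 900 μL = 1000 μL total → factor 1000/100 = 10
Step 4: 250 μL + 1750 μL = 2000 μL total → factor 2000/250 = 8
Step 5: 300 μL + 2100 μL = 2400 μL total → factor 2400/300 = 8
Dilution factor to solution 2 = 100; to solution 5 = 64000
[solution 2]/[solution 5] = (factor to solution 5)/(factor to solution 2) = 64000/100 = 640

640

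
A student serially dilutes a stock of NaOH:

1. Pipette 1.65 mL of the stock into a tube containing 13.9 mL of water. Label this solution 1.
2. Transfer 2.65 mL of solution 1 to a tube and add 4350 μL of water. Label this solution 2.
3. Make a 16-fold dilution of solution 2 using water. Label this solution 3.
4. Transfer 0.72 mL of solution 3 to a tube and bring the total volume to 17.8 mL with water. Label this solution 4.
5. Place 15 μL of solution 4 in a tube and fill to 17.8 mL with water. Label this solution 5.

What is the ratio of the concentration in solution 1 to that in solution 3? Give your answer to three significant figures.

Step 1: 1.65 mL + 13.9 mL = 15.55 mL total → factor 15.55/1.65 = 9.4242
Step 2: 2.65 mL + 4350 μL = 7 mL total → factor 7/2.65 = 2.6415
Step 3: 16-fold → factor 16
Dilution factor to solution 1 = 9.4242; to solution 3 = 398.31
[solution 1]/[solution 3] = (factor to solution 3)/(factor to solution 1) = 398.31/9.4242 = 42.3

42.3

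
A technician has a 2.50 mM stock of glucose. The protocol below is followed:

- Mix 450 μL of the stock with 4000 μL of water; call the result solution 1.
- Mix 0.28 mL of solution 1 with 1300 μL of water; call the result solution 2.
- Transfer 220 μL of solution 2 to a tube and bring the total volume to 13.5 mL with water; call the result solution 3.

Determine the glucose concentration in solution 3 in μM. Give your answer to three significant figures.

0.730 μM

Step 1: 450 μL + 4000 μL = 4450 μL total → factor 4450/450 = 9.8889
Step 2: 0.28 mL + 1300 μL = 1.58 mL total → factor 1.58/0.28 = 5.6429
Step 3: 220 μL brought to 13.5 mL → factor 13500/220 = 61.364
Overall dilution factor = 9.8889 × 5.6429 × 61.364 = 3424.2
Final = 2.50 mM / 3424.2 = 0.0007301 mM = 0.730 μM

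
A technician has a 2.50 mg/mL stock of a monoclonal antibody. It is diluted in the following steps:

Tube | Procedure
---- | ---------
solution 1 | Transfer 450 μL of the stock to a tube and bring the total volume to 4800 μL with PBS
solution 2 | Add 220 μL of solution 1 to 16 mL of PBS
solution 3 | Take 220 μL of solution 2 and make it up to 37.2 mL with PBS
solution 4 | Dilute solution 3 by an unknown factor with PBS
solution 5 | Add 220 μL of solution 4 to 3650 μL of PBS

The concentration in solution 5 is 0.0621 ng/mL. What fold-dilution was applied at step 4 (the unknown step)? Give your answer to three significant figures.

17.2-fold

Step 1: 450 μL brought to 4800 μL → factor 4800/450 = 10.667
Step 2: 220 μL + 16 mL = 16220 μL total → factor 16220/220 = 73.727
Step 3: 220 μL brought to 37.2 mL → factor 37200/220 = 169.09
Step 4: unknown factor x
Step 5: 220 μL + 3650 μL = 3870 μL total → factor 3870/220 = 17.591
Product of known-step factors = 2.3392 × 10^6
Overall factor = 2.50 mg/mL / (0.0621 ng/mL) = 4.0258 × 10^7
x = 4.0258 × 10^7 / 2.3392 × 10^6 = 17.2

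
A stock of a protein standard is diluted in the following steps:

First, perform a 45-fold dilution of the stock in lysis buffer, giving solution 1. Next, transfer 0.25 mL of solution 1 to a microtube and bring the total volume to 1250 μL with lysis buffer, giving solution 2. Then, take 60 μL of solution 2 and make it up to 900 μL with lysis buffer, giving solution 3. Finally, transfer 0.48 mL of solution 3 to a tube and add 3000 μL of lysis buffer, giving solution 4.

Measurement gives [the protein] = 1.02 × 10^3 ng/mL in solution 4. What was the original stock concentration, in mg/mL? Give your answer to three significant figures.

25.0 mg/mL

Step 1: 45-fold → factor 45
Step 2: 0.25 mL brought to 1250 μL → factor 1.25/0.25 = 5
Step 3: 60 μL brought to 900 μL → factor 900/60 = 15
Step 4: 0.48 mL + 3000 μL = 3.48 mL total → factor 3.48/0.48 = 7.25
Overall dilution factor = 45 × 5 × 15 × 7.25 = 24469
Stock = 1.02 × 10^3 ng/mL × 24469 = 2.496 × 10^7 ng/mL = 25.0 mg/mL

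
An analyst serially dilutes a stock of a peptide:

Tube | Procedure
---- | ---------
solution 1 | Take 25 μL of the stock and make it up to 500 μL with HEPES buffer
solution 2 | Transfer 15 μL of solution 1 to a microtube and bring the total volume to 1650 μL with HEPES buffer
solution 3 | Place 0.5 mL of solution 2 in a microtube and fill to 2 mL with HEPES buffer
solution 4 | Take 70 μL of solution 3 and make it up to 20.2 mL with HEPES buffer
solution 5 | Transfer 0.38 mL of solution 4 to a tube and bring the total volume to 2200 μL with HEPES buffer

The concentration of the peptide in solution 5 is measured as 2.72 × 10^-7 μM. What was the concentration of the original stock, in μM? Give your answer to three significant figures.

Step 1: 25 μL brought to 500 μL → factor 500/25 = 20
Step 2: 15 μL brought to 1650 μL → factor 1650/15 = 110
Step 3: 0.5 mL brought to 2 mL → factor 2/0.5 = 4
Step 4: 70 μL brought to 20.2 mL → factor 20200/70 = 288.57
Step 5: 0.38 mL brought to 2200 μL → factor 2.2/0.38 = 5.7895
Overall dilution factor = 20 × 110 × 4 × 288.57 × 5.7895 = 1.4702 × 10^7
Stock = 2.72 × 10^-7 μM × 1.4702 × 10^7 = 4.00 μM

4.00 μM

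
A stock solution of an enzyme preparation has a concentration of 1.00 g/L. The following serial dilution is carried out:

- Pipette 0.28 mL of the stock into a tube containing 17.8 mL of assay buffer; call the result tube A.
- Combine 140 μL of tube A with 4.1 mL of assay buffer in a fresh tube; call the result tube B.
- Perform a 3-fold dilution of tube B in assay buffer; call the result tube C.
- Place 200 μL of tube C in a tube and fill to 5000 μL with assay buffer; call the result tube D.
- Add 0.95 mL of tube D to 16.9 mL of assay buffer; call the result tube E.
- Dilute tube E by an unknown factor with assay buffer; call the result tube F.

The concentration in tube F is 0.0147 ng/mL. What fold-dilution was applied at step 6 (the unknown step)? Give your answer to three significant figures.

Step 1: 0.28 mL + 17.8 mL = 18.08 mL total → factor 18.08/0.28 = 64.571
Step 2: 140 μL + 4.1 mL = 4240 μL total → factor 4240/140 = 30.286
Step 3: 3-fold → factor 3
Step 4: 200 μL brought to 5000 μL → factor 5000/200 = 25
Step 5: 0.95 mL + 16.9 mL = 17.85 mL total → factor 17.85/0.95 = 18.789
Step 6: unknown factor x
Product of known-step factors = 2.7558 × 10^6
Overall factor = 1.00 g/L / (0.0147 ng/mL) = 6.8027 × 10^7
x = 6.8027 × 10^7 / 2.7558 × 10^6 = 24.7

24.7-fold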